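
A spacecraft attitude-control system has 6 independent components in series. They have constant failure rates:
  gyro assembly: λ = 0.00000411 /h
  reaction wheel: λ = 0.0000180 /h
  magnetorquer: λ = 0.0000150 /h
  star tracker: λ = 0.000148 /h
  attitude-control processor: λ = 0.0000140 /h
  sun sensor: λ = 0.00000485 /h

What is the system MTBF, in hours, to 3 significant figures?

4900

Series of exponential components: λ_sys = Σ λ_i
λ_sys = 0.00000411 + 0.0000180 + 0.0000150 + 0.000148 + 0.0000140 + 0.00000485 = 2.0396e-04 /h
MTBF = 1 / λ_sys = 4900 h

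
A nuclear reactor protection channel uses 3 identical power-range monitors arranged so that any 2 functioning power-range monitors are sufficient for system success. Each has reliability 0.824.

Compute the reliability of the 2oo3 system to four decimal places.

0.9180

R = Σ_{i=2}^{3} C(3,i) p^i (1−p)^{3−i} with p = 0.824
C(3,2)·0.824^2·0.176^1 = 0.358499
C(3,3)·0.824^3·0.176^0 = 0.559476
Sum = 0.9180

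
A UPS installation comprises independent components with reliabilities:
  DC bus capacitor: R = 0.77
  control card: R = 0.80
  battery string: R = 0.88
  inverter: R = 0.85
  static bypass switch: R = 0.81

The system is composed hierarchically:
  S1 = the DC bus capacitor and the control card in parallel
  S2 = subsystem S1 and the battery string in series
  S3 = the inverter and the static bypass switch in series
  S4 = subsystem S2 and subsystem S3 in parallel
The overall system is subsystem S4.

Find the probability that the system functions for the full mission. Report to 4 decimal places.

0.9500

Parallel (DC bus capacitor and control card): 1 − (1 − 0.770000)(1 − 0.800000) = 0.954000
Series ([0.954000] and battery string): 0.954000 × 0.880000 = 0.839520
Series (inverter and static bypass switch): 0.850000 × 0.810000 = 0.688500
Parallel ([0.839520] and [0.688500]): 1 − (1 − 0.839520)(1 − 0.688500) = 0.9500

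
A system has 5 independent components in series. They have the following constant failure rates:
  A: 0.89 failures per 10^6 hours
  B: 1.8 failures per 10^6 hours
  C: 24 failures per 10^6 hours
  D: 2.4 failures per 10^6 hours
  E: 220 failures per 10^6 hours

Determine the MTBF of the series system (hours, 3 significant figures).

Series of exponential components: λ_sys = Σ λ_i
λ_sys = 0.00000089 + 0.0000018 + 0.000024 + 0.0000024 + 0.00022 = 2.4909e-04 /h
MTBF = 1 / λ_sys = 4010 h

4010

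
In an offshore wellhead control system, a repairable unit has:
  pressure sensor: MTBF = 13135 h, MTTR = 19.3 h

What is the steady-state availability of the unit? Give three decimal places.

A(pressure sensor) = MTBF/(MTBF+MTTR) = 13135/(13135+19.3) = 0.999

0.999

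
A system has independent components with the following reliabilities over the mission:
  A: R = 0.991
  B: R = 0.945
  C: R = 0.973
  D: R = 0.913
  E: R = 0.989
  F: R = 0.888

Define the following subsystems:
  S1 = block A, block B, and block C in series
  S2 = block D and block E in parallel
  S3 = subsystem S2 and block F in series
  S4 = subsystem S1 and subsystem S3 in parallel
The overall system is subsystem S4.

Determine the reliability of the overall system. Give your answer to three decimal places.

0.990

Series (A, B, and C): 0.99100 × 0.94500 × 0.97300 = 0.91121
Parallel (D and E): 1 − (1 − 0.91300)(1 − 0.98900) = 0.99904
Series ([0.99904] and F): 0.99904 × 0.88800 = 0.88715
Parallel ([0.91121] and [0.88715]): 1 − (1 − 0.91121)(1 − 0.88715) = 0.990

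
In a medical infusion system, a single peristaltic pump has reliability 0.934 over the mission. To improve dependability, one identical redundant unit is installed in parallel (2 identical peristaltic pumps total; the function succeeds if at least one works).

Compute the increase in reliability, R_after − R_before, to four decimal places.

R_before = 0.934
R_after = 1 − (1 − 0.934)^2 = 0.9956
ΔR = 0.9956 − 0.934 = 0.0616

0.0616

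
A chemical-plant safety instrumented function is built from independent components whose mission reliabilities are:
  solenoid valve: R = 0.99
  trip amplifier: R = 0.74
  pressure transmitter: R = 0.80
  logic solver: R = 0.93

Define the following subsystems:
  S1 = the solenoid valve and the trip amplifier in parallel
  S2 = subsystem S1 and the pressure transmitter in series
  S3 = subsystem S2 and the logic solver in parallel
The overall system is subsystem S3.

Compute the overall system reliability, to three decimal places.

0.986

Parallel (solenoid valve and trip amplifier): 1 − (1 − 0.99000)(1 − 0.74000) = 0.99740
Series ([0.99740] and pressure transmitter): 0.99740 × 0.80000 = 0.79792
Parallel ([0.79792] and logic solver): 1 − (1 − 0.79792)(1 − 0.93000) = 0.986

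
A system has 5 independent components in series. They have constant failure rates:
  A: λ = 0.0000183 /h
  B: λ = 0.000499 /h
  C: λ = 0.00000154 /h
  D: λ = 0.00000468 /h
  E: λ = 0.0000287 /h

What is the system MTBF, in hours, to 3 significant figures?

Series of exponential components: λ_sys = Σ λ_i
λ_sys = 0.0000183 + 0.000499 + 0.00000154 + 0.00000468 + 0.0000287 = 5.5222e-04 /h
MTBF = 1 / λ_sys = 1810 h

1810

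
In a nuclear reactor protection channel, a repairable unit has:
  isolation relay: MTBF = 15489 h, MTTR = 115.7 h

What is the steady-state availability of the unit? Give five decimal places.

0.99259

A(isolation relay) = MTBF/(MTBF+MTTR) = 15489/(15489+115.7) = 0.99259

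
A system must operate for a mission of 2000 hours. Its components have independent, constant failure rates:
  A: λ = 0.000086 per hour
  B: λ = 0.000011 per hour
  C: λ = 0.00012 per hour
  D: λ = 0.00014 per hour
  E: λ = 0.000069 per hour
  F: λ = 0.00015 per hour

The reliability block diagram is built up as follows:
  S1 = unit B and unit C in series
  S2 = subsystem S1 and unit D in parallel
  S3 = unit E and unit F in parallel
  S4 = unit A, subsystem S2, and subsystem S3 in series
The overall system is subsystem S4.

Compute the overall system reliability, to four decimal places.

R(A) = exp(−0.000086 × 2000) = 0.841979
R(B) = exp(−0.000011 × 2000) = 0.978240
R(C) = exp(−0.00012 × 2000) = 0.786628
R(D) = exp(−0.00014 × 2000) = 0.755784
R(E) = exp(−0.000069 × 2000) = 0.871099
R(F) = exp(−0.00015 × 2000) = 0.740818
Series (B and C): 0.978240 × 0.786628 = 0.769511
Parallel ([0.769511] and D): 1 − (1 − 0.769511)(1 − 0.755784) = 0.943711
Parallel (E and F): 1 − (1 − 0.871099)(1 − 0.740818) = 0.966591
Series (A, [0.943711], and [0.966591]): 0.841979 × 0.943711 × 0.966591 = 0.7680

0.7680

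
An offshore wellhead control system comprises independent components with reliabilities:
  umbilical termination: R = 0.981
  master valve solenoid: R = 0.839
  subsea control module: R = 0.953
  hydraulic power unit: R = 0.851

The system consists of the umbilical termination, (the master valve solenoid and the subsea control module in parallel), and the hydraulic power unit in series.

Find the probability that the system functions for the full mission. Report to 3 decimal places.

0.829

Parallel (master valve solenoid and subsea control module): 1 − (1 − 0.83900)(1 − 0.95300) = 0.99243
Series (umbilical termination, [0.99243], and hydraulic power unit): 0.98100 × 0.99243 × 0.85100 = 0.829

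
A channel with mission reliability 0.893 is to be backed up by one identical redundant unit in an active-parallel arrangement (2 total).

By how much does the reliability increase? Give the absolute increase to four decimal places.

0.0956

R_before = 0.893
R_after = 1 − (1 − 0.893)^2 = 0.9886
ΔR = 0.9886 − 0.893 = 0.0956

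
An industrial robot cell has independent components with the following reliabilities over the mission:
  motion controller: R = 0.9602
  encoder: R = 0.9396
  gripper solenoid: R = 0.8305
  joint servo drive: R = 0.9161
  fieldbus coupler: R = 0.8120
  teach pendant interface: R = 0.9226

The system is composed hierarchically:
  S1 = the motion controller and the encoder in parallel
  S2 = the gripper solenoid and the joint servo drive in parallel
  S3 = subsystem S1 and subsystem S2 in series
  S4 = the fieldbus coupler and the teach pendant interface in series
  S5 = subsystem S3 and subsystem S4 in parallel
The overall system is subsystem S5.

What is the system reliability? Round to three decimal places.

0.996

Parallel (motion controller and encoder): 1 − (1 − 0.96020)(1 − 0.93960) = 0.99760
Parallel (gripper solenoid and joint servo drive): 1 − (1 − 0.83050)(1 − 0.91610) = 0.98578
Series ([0.99760] and [0.98578]): 0.99760 × 0.98578 = 0.98341
Series (fieldbus coupler and teach pendant interface): 0.81200 × 0.92260 = 0.74915
Parallel ([0.98341] and [0.74915]): 1 − (1 − 0.98341)(1 − 0.74915) = 0.996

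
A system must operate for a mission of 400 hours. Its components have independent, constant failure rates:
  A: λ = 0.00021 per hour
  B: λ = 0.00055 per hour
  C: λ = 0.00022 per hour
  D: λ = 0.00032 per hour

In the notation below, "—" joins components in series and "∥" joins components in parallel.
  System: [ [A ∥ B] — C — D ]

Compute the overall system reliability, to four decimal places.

0.7929

R(A) = exp(−0.00021 × 400) = 0.919431
R(B) = exp(−0.00055 × 400) = 0.802519
R(C) = exp(−0.00022 × 400) = 0.915761
R(D) = exp(−0.00032 × 400) = 0.879853
Parallel (A and B): 1 − (1 − 0.919431)(1 − 0.802519) = 0.984089
Series ([0.984089], C, and D): 0.984089 × 0.915761 × 0.879853 = 0.7929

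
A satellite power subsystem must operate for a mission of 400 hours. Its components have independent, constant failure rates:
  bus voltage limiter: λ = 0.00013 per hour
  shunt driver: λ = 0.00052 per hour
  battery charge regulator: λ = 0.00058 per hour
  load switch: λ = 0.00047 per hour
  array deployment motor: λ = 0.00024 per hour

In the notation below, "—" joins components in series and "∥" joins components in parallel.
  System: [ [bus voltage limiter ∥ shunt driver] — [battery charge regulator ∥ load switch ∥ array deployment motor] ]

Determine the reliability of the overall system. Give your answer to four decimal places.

0.9873

R(bus voltage limiter) = exp(−0.00013 × 400) = 0.949329
R(shunt driver) = exp(−0.00052 × 400) = 0.812207
R(battery charge regulator) = exp(−0.00058 × 400) = 0.792946
R(load switch) = exp(−0.00047 × 400) = 0.828615
R(array deployment motor) = exp(−0.00024 × 400) = 0.908464
Parallel (bus voltage limiter and shunt driver): 1 − (1 − 0.949329)(1 − 0.812207) = 0.990484
Parallel (battery charge regulator, load switch, and array deployment motor): 1 − (1 − 0.792946)(1 − 0.828615)(1 − 0.908464) = 0.996752
Series ([0.990484] and [0.996752]): 0.990484 × 0.996752 = 0.9873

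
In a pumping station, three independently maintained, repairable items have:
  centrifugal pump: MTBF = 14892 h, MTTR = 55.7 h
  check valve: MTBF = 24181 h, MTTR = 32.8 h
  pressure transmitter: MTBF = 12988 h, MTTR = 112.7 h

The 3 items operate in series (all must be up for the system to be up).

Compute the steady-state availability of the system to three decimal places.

0.986

A(centrifugal pump) = MTBF/(MTBF+MTTR) = 14892/(14892+55.7) = 0.996274
A(check valve) = MTBF/(MTBF+MTTR) = 24181/(24181+32.8) = 0.998645
A(pressure transmitter) = MTBF/(MTBF+MTTR) = 12988/(12988+112.7) = 0.991397
Series availability: 0.996274 × 0.998645 × 0.991397 = 0.986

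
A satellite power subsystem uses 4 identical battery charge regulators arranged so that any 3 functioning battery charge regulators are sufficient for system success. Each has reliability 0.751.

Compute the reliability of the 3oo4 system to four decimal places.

0.7400

R = Σ_{i=3}^{4} C(4,i) p^i (1−p)^{4−i} with p = 0.751
C(4,3)·0.751^3·0.249^1 = 0.421870
C(4,4)·0.751^4·0.249^0 = 0.318097
Sum = 0.7400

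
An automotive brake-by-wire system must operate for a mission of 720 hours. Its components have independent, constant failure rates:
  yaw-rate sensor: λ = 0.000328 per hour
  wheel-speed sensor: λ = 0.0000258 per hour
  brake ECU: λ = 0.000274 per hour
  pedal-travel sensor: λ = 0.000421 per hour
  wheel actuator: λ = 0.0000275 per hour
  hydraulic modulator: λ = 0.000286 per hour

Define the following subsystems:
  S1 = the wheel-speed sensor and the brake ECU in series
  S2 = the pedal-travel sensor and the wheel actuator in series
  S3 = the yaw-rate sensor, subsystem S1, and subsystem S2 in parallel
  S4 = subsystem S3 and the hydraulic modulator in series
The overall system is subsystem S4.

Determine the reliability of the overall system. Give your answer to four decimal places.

0.8047

R(yaw-rate sensor) = exp(−0.000328 × 720) = 0.789654
R(wheel-speed sensor) = exp(−0.0000258 × 720) = 0.981595
R(brake ECU) = exp(−0.000274 × 720) = 0.820961
R(pedal-travel sensor) = exp(−0.000421 × 720) = 0.738510
R(wheel actuator) = exp(−0.0000275 × 720) = 0.980395
R(hydraulic modulator) = exp(−0.000286 × 720) = 0.813898
Series (wheel-speed sensor and brake ECU): 0.981595 × 0.820961 = 0.805851
Series (pedal-travel sensor and wheel actuator): 0.738510 × 0.980395 = 0.724032
Parallel (yaw-rate sensor, [0.805851], and [0.724032]): 1 − (1 − 0.789654)(1 − 0.805851)(1 − 0.724032) = 0.988730
Series ([0.988730] and hydraulic modulator): 0.988730 × 0.813898 = 0.8047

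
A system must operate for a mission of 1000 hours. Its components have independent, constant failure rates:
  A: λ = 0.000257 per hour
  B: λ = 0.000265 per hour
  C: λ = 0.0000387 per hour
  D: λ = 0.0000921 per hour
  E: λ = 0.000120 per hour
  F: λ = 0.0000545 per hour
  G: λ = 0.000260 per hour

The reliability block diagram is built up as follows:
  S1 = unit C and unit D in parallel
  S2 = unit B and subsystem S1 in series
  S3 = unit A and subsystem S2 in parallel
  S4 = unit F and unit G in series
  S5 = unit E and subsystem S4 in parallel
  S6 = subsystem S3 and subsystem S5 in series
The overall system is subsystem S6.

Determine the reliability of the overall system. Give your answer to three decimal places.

R(A) = exp(−0.000257 × 1000) = 0.77337
R(B) = exp(−0.000265 × 1000) = 0.76721
R(C) = exp(−0.0000387 × 1000) = 0.96204
R(D) = exp(−0.0000921 × 1000) = 0.91201
R(E) = exp(−0.000120 × 1000) = 0.88692
R(F) = exp(−0.0000545 × 1000) = 0.94696
R(G) = exp(−0.000260 × 1000) = 0.77105
Parallel (C and D): 1 − (1 − 0.96204)(1 − 0.91201) = 0.99666
Series (B and [0.99666]): 0.76721 × 0.99666 = 0.76465
Parallel (A and [0.76465]): 1 − (1 − 0.77337)(1 − 0.76465) = 0.94666
Series (F and G): 0.94696 × 0.77105 = 0.73015
Parallel (E and [0.73015]): 1 − (1 − 0.88692)(1 − 0.73015) = 0.96949
Series ([0.94666] and [0.96949]): 0.94666 × 0.96949 = 0.918

0.918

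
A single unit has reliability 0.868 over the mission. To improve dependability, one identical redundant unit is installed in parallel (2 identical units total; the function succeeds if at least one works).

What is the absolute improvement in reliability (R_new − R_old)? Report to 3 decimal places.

0.115

R_before = 0.868
R_after = 1 − (1 − 0.868)^2 = 0.983
ΔR = 0.983 − 0.868 = 0.115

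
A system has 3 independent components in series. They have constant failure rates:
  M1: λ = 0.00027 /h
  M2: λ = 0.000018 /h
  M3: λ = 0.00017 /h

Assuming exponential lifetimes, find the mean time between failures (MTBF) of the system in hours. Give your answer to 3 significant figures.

Series of exponential components: λ_sys = Σ λ_i
λ_sys = 0.00027 + 0.000018 + 0.00017 = 4.5800e-04 /h
MTBF = 1 / λ_sys = 2180 h

2180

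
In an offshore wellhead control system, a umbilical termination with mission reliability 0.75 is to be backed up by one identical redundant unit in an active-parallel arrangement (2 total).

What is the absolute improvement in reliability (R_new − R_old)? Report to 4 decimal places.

0.1875

R_before = 0.75
R_after = 1 − (1 − 0.75)^2 = 0.9375
ΔR = 0.9375 − 0.75 = 0.1875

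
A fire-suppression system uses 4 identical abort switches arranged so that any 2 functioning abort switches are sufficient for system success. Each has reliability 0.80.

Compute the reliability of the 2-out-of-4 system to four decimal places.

0.9728

R = Σ_{i=2}^{4} C(4,i) p^i (1−p)^{4−i} with p = 0.80
C(4,2)·0.80^2·0.20^2 = 0.153600
C(4,3)·0.80^3·0.20^1 = 0.409600
C(4,4)·0.80^4·0.20^0 = 0.409600
Sum = 0.9728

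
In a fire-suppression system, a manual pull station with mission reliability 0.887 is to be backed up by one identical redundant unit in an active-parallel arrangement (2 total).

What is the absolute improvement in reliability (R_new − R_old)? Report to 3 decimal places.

0.100

R_before = 0.887
R_after = 1 − (1 − 0.887)^2 = 0.987
ΔR = 0.987 − 0.887 = 0.100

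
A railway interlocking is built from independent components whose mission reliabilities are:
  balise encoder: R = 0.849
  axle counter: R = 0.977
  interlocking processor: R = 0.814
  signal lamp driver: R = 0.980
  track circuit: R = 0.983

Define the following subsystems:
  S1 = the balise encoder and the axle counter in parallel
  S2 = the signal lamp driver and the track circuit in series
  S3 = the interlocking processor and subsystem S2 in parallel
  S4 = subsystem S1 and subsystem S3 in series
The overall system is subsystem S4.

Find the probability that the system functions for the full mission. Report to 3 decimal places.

0.990

Parallel (balise encoder and axle counter): 1 − (1 − 0.84900)(1 − 0.97700) = 0.99653
Series (signal lamp driver and track circuit): 0.98000 × 0.98300 = 0.96334
Parallel (interlocking processor and [0.96334]): 1 − (1 − 0.81400)(1 − 0.96334) = 0.99318
Series ([0.99653] and [0.99318]): 0.99653 × 0.99318 = 0.990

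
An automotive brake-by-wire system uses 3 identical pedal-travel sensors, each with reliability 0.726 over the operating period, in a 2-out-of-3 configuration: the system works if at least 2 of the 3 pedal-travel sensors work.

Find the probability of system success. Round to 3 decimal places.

0.816

R = Σ_{i=2}^{3} C(3,i) p^i (1−p)^{3−i} with p = 0.726
C(3,2)·0.726^2·0.274^1 = 0.43326
C(3,3)·0.726^3·0.274^0 = 0.38266
Sum = 0.816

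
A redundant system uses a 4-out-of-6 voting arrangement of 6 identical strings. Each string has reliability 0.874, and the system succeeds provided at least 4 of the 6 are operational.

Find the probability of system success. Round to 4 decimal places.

R = Σ_{i=4}^{6} C(6,i) p^i (1−p)^{6−i} with p = 0.874
C(6,4)·0.874^4·0.126^2 = 0.138956
C(6,5)·0.874^5·0.126^1 = 0.385548
C(6,6)·0.874^6·0.126^0 = 0.445727
Sum = 0.9702

0.9702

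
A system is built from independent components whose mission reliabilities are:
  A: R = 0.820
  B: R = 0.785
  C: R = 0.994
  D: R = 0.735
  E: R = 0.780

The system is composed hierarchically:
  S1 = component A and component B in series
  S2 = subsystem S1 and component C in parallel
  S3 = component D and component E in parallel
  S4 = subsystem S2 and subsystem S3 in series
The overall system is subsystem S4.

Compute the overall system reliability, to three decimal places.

Series (A and B): 0.82000 × 0.78500 = 0.64370
Parallel ([0.64370] and C): 1 − (1 − 0.64370)(1 − 0.99400) = 0.99786
Parallel (D and E): 1 − (1 − 0.73500)(1 − 0.78000) = 0.94170
Series ([0.99786] and [0.94170]): 0.99786 × 0.94170 = 0.940

0.940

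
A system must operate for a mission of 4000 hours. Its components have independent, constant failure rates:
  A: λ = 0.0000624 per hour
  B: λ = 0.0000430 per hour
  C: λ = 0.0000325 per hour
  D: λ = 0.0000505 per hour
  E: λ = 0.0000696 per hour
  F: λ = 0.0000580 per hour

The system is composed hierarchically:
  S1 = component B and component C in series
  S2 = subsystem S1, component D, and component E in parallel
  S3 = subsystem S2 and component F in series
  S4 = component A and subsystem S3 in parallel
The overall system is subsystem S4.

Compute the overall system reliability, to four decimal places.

0.9522

R(A) = exp(−0.0000624 × 4000) = 0.779112
R(B) = exp(−0.0000430 × 4000) = 0.841979
R(C) = exp(−0.0000325 × 4000) = 0.878095
R(D) = exp(−0.0000505 × 4000) = 0.817095
R(E) = exp(−0.0000696 × 4000) = 0.756994
R(F) = exp(−0.0000580 × 4000) = 0.792946
Series (B and C): 0.841979 × 0.878095 = 0.739338
Parallel ([0.739338], D, and E): 1 − (1 − 0.739338)(1 − 0.817095)(1 − 0.756994) = 0.988414
Series ([0.988414] and F): 0.988414 × 0.792946 = 0.783759
Parallel (A and [0.783759]): 1 − (1 − 0.779112)(1 − 0.783759) = 0.9522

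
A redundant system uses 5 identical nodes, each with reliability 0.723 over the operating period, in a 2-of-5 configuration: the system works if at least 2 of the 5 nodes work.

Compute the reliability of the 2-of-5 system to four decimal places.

0.9771

R = Σ_{i=2}^{5} C(5,i) p^i (1−p)^{5−i} with p = 0.723
C(5,2)·0.723^2·0.277^3 = 0.111100
C(5,3)·0.723^3·0.277^2 = 0.289984
C(5,4)·0.723^4·0.277^1 = 0.378445
C(5,5)·0.723^5·0.277^0 = 0.197557
Sum = 0.9771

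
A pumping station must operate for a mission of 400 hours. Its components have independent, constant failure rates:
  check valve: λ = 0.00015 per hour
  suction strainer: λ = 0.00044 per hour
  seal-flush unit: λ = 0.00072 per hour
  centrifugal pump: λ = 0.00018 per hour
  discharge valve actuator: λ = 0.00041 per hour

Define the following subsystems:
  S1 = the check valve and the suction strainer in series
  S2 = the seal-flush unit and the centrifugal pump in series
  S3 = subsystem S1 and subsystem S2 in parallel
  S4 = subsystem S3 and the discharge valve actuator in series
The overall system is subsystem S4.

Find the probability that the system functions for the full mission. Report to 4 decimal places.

0.7948

R(check valve) = exp(−0.00015 × 400) = 0.941765
R(suction strainer) = exp(−0.00044 × 400) = 0.838618
R(seal-flush unit) = exp(−0.00072 × 400) = 0.749762
R(centrifugal pump) = exp(−0.00018 × 400) = 0.930531
R(discharge valve actuator) = exp(−0.00041 × 400) = 0.848742
Series (check valve and suction strainer): 0.941765 × 0.838618 = 0.789781
Series (seal-flush unit and centrifugal pump): 0.749762 × 0.930531 = 0.697677
Parallel ([0.789781] and [0.697677]): 1 − (1 − 0.789781)(1 − 0.697677) = 0.936446
Series ([0.936446] and discharge valve actuator): 0.936446 × 0.848742 = 0.7948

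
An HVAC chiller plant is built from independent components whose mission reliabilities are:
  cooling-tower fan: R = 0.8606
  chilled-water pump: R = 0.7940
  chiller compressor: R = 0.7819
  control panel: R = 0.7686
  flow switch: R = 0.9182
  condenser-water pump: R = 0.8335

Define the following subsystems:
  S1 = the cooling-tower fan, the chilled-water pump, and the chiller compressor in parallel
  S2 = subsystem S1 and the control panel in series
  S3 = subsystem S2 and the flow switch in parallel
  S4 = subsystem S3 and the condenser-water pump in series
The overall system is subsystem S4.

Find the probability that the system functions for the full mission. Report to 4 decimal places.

0.8174

Parallel (cooling-tower fan, chilled-water pump, and chiller compressor): 1 − (1 − 0.860600)(1 − 0.794000)(1 − 0.781900) = 0.993737
Series ([0.993737] and control panel): 0.993737 × 0.768600 = 0.763786
Parallel ([0.763786] and flow switch): 1 − (1 − 0.763786)(1 − 0.918200) = 0.980678
Series ([0.980678] and condenser-water pump): 0.980678 × 0.833500 = 0.8174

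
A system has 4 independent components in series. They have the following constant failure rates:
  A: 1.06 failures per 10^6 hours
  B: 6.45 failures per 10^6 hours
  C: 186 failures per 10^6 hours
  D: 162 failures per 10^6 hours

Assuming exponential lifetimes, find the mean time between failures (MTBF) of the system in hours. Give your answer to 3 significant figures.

2810

Series of exponential components: λ_sys = Σ λ_i
λ_sys = 0.00000106 + 0.00000645 + 0.000186 + 0.000162 = 3.5551e-04 /h
MTBF = 1 / λ_sys = 2810 h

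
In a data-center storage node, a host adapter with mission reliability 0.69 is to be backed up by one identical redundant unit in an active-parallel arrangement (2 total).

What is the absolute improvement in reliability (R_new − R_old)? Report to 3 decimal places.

0.214

R_before = 0.69
R_after = 1 − (1 − 0.69)^2 = 0.904
ΔR = 0.904 − 0.69 = 0.214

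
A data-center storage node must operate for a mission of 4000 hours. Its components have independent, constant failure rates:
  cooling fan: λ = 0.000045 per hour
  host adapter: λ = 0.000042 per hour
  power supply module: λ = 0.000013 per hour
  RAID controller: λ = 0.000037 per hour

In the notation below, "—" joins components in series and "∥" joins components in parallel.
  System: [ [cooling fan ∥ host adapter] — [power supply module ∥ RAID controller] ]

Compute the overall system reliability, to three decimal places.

0.968

R(cooling fan) = exp(−0.000045 × 4000) = 0.83527
R(host adapter) = exp(−0.000042 × 4000) = 0.84535
R(power supply module) = exp(−0.000013 × 4000) = 0.94933
R(RAID controller) = exp(−0.000037 × 4000) = 0.86243
Parallel (cooling fan and host adapter): 1 − (1 − 0.83527)(1 − 0.84535) = 0.97452
Parallel (power supply module and RAID controller): 1 − (1 − 0.94933)(1 − 0.86243) = 0.99303
Series ([0.97452] and [0.99303]): 0.97452 × 0.99303 = 0.968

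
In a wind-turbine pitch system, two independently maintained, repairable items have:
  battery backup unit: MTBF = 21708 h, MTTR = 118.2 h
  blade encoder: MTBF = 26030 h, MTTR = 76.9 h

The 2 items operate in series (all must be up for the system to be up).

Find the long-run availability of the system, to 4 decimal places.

A(battery backup unit) = MTBF/(MTBF+MTTR) = 21708/(21708+118.2) = 0.994584
A(blade encoder) = MTBF/(MTBF+MTTR) = 26030/(26030+76.9) = 0.997054
Series availability: 0.994584 × 0.997054 = 0.9917

0.9917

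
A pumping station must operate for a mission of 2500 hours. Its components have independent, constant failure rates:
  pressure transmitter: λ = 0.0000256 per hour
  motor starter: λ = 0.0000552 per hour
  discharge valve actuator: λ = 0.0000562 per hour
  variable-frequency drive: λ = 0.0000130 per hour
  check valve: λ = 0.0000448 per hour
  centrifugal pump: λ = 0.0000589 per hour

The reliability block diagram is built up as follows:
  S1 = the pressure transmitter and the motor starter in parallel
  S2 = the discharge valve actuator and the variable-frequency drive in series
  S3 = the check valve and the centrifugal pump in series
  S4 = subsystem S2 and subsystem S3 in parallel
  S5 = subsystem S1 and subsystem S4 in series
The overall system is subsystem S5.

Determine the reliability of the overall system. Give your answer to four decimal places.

R(pressure transmitter) = exp(−0.0000256 × 2500) = 0.938005
R(motor starter) = exp(−0.0000552 × 2500) = 0.871099
R(discharge valve actuator) = exp(−0.0000562 × 2500) = 0.868924
R(variable-frequency drive) = exp(−0.0000130 × 2500) = 0.968022
R(check valve) = exp(−0.0000448 × 2500) = 0.894044
R(centrifugal pump) = exp(−0.0000589 × 2500) = 0.863078
Parallel (pressure transmitter and motor starter): 1 − (1 − 0.938005)(1 − 0.871099) = 0.992009
Series (discharge valve actuator and variable-frequency drive): 0.868924 × 0.968022 = 0.841138
Series (check valve and centrifugal pump): 0.894044 × 0.863078 = 0.771630
Parallel ([0.841138] and [0.771630]): 1 − (1 − 0.841138)(1 − 0.771630) = 0.963721
Series ([0.992009] and [0.963721]): 0.992009 × 0.963721 = 0.9560

0.9560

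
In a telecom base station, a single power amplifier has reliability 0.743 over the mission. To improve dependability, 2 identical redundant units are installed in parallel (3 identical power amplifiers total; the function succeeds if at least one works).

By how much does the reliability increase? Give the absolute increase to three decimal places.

R_before = 0.743
R_after = 1 − (1 − 0.743)^3 = 0.983
ΔR = 0.983 − 0.743 = 0.240

0.240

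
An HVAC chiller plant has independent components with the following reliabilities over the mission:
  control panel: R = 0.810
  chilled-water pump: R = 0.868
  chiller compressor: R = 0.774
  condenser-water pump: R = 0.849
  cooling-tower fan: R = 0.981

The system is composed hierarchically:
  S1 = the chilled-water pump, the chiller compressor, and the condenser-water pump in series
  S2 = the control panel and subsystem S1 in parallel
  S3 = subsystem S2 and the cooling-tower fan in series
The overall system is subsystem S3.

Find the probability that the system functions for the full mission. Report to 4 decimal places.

Series (chilled-water pump, chiller compressor, and condenser-water pump): 0.868000 × 0.774000 × 0.849000 = 0.570385
Parallel (control panel and [0.570385]): 1 − (1 − 0.810000)(1 − 0.570385) = 0.918373
Series ([0.918373] and cooling-tower fan): 0.918373 × 0.981000 = 0.9009

0.9009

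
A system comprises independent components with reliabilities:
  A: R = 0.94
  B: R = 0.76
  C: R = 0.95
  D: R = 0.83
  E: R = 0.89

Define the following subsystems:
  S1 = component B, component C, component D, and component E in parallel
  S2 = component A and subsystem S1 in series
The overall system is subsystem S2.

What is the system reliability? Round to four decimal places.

Parallel (B, C, D, and E): 1 − (1 − 0.760000)(1 − 0.950000)(1 − 0.830000)(1 − 0.890000) = 0.999776
Series (A and [0.999776]): 0.940000 × 0.999776 = 0.9398

0.9398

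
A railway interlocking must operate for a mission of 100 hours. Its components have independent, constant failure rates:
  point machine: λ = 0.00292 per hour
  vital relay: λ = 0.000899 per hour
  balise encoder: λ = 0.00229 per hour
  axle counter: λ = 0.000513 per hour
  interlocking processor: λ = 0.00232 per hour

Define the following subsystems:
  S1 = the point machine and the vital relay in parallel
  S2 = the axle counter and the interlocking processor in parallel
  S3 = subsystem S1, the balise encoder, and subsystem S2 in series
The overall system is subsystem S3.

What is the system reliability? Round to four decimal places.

0.7700

R(point machine) = exp(−0.00292 × 100) = 0.746769
R(vital relay) = exp(−0.000899 × 100) = 0.914023
R(balise encoder) = exp(−0.00229 × 100) = 0.795329
R(axle counter) = exp(−0.000513 × 100) = 0.949994
R(interlocking processor) = exp(−0.00232 × 100) = 0.792946
Parallel (point machine and vital relay): 1 − (1 − 0.746769)(1 − 0.914023) = 0.978228
Parallel (axle counter and interlocking processor): 1 − (1 − 0.949994)(1 − 0.792946) = 0.989646
Series ([0.978228], balise encoder, and [0.989646]): 0.978228 × 0.795329 × 0.989646 = 0.7700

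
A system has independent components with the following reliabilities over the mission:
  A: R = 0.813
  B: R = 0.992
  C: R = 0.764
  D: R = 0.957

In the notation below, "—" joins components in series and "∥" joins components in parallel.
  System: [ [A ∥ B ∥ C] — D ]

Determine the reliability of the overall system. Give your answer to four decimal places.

0.9567

Parallel (A, B, and C): 1 − (1 − 0.813000)(1 − 0.992000)(1 − 0.764000) = 0.999647
Series ([0.999647] and D): 0.999647 × 0.957000 = 0.9567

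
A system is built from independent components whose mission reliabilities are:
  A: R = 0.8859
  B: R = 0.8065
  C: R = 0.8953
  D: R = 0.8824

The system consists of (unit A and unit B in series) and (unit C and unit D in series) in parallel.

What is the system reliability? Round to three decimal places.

0.940

Series (A and B): 0.88590 × 0.80650 = 0.71448
Series (C and D): 0.89530 × 0.88240 = 0.79001
Parallel ([0.71448] and [0.79001]): 1 − (1 − 0.71448)(1 − 0.79001) = 0.940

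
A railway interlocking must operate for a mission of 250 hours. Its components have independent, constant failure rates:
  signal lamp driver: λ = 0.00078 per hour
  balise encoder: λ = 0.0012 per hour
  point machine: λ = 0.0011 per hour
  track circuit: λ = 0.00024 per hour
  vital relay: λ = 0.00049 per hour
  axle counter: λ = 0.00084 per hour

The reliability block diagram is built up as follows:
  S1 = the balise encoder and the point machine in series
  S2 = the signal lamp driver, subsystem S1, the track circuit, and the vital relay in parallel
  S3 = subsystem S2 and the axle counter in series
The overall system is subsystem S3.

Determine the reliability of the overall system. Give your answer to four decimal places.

0.8102

R(signal lamp driver) = exp(−0.00078 × 250) = 0.822835
R(balise encoder) = exp(−0.0012 × 250) = 0.740818
R(point machine) = exp(−0.0011 × 250) = 0.759572
R(track circuit) = exp(−0.00024 × 250) = 0.941765
R(vital relay) = exp(−0.00049 × 250) = 0.884706
R(axle counter) = exp(−0.00084 × 250) = 0.810584
Series (balise encoder and point machine): 0.740818 × 0.759572 = 0.562705
Parallel (signal lamp driver, [0.562705], track circuit, and vital relay): 1 − (1 − 0.822835)(1 − 0.562705)(1 − 0.941765)(1 − 0.884706) = 0.999480
Series ([0.999480] and axle counter): 0.999480 × 0.810584 = 0.8102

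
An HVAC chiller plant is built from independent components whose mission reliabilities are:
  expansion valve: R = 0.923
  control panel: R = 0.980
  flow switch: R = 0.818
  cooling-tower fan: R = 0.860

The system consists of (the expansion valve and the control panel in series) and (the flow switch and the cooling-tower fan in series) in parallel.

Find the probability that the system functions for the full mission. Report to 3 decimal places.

Series (expansion valve and control panel): 0.92300 × 0.98000 = 0.90454
Series (flow switch and cooling-tower fan): 0.81800 × 0.86000 = 0.70348
Parallel ([0.90454] and [0.70348]): 1 − (1 − 0.90454)(1 − 0.70348) = 0.972

0.972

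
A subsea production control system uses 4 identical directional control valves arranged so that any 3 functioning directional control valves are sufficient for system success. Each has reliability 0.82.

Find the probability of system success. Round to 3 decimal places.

0.849

R = Σ_{i=3}^{4} C(4,i) p^i (1−p)^{4−i} with p = 0.82
C(4,3)·0.82^3·0.18^1 = 0.39698
C(4,4)·0.82^4·0.18^0 = 0.45212
Sum = 0.849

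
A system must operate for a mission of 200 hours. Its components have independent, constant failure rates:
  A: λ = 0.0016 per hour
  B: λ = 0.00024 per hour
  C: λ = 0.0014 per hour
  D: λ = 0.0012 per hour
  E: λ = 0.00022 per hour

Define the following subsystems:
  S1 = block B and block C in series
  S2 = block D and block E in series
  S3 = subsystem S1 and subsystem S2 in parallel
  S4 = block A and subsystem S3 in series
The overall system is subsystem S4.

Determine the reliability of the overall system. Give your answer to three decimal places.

R(A) = exp(−0.0016 × 200) = 0.72615
R(B) = exp(−0.00024 × 200) = 0.95313
R(C) = exp(−0.0014 × 200) = 0.75578
R(D) = exp(−0.0012 × 200) = 0.78663
R(E) = exp(−0.00022 × 200) = 0.95695
Series (B and C): 0.95313 × 0.75578 = 0.72036
Series (D and E): 0.78663 × 0.95695 = 0.75277
Parallel ([0.72036] and [0.75277]): 1 − (1 − 0.72036)(1 − 0.75277) = 0.93086
Series (A and [0.93086]): 0.72615 × 0.93086 = 0.676

0.676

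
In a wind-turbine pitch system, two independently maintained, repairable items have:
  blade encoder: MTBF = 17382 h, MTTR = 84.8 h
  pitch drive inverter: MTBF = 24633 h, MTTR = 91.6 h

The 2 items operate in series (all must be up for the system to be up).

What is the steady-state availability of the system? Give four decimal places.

0.9915

A(blade encoder) = MTBF/(MTBF+MTTR) = 17382/(17382+84.8) = 0.995145
A(pitch drive inverter) = MTBF/(MTBF+MTTR) = 24633/(24633+91.6) = 0.996295
Series availability: 0.995145 × 0.996295 = 0.9915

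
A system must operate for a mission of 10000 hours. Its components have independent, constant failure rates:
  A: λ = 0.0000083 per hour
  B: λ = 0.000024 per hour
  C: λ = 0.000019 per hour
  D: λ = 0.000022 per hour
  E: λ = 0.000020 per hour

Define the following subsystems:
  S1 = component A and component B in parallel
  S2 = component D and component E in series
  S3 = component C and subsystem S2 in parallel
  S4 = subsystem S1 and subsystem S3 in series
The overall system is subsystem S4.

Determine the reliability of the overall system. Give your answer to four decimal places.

R(A) = exp(−0.0000083 × 10000) = 0.920351
R(B) = exp(−0.000024 × 10000) = 0.786628
R(C) = exp(−0.000019 × 10000) = 0.826959
R(D) = exp(−0.000022 × 10000) = 0.802519
R(E) = exp(−0.000020 × 10000) = 0.818731
Parallel (A and B): 1 − (1 − 0.920351)(1 − 0.786628) = 0.983005
Series (D and E): 0.802519 × 0.818731 = 0.657047
Parallel (C and [0.657047]): 1 − (1 − 0.826959)(1 − 0.657047) = 0.940655
Series ([0.983005] and [0.940655]): 0.983005 × 0.940655 = 0.9247

0.9247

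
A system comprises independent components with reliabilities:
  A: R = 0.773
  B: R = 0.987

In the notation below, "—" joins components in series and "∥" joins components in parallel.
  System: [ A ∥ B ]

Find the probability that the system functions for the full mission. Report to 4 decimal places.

0.9970

Parallel (A and B): 1 − (1 − 0.773000)(1 − 0.987000) = 0.9970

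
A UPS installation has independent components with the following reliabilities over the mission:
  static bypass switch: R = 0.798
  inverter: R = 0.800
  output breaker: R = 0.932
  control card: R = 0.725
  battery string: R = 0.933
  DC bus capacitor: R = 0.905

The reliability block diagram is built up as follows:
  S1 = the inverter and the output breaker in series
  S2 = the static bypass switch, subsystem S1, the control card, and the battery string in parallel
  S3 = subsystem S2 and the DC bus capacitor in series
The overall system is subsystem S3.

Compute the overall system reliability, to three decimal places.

Series (inverter and output breaker): 0.80000 × 0.93200 = 0.74560
Parallel (static bypass switch, [0.74560], control card, and battery string): 1 − (1 − 0.79800)(1 − 0.74560)(1 − 0.72500)(1 − 0.93300) = 0.99905
Series ([0.99905] and DC bus capacitor): 0.99905 × 0.90500 = 0.904

0.904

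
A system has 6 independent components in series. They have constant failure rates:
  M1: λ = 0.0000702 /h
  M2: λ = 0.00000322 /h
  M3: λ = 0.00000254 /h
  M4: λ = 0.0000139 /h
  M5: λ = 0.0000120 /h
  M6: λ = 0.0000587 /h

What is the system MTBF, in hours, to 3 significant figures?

Series of exponential components: λ_sys = Σ λ_i
λ_sys = 0.0000702 + 0.00000322 + 0.00000254 + 0.0000139 + 0.0000120 + 0.0000587 = 1.6056e-04 /h
MTBF = 1 / λ_sys = 6230 h

6230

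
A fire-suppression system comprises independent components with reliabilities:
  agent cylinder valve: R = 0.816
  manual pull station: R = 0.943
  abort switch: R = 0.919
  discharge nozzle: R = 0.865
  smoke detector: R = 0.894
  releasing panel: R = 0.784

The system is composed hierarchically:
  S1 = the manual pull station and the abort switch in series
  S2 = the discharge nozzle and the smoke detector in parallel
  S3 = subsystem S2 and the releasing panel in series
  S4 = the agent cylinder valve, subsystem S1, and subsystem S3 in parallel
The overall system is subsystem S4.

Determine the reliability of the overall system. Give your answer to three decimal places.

Series (manual pull station and abort switch): 0.94300 × 0.91900 = 0.86662
Parallel (discharge nozzle and smoke detector): 1 − (1 − 0.86500)(1 − 0.89400) = 0.98569
Series ([0.98569] and releasing panel): 0.98569 × 0.78400 = 0.77278
Parallel (agent cylinder valve, [0.86662], and [0.77278]): 1 − (1 − 0.81600)(1 − 0.86662)(1 − 0.77278) = 0.994

0.994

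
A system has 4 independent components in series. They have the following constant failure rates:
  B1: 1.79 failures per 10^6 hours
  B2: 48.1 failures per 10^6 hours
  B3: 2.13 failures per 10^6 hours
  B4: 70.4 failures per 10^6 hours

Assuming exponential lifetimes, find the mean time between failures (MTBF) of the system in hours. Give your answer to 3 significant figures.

Series of exponential components: λ_sys = Σ λ_i
λ_sys = 0.00000179 + 0.0000481 + 0.00000213 + 0.0000704 = 1.2242e-04 /h
MTBF = 1 / λ_sys = 8170 h

8170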